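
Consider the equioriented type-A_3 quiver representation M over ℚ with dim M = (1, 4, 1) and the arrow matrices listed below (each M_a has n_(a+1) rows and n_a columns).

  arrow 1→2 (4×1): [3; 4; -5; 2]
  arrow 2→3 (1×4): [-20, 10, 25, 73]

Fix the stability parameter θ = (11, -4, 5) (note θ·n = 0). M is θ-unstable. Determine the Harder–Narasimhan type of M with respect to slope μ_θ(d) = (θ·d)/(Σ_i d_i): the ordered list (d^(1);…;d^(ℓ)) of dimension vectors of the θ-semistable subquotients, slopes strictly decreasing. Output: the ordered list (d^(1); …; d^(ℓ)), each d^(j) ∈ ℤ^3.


Interval decomposition of M: I[1,3], I[2,2]^3.
HN type (ℓ=3): μ^(1)=5; μ^(2)=7/2; μ^(3)=-4

((0, 0, 1); (1, 1, 0); (0, 3, 0))


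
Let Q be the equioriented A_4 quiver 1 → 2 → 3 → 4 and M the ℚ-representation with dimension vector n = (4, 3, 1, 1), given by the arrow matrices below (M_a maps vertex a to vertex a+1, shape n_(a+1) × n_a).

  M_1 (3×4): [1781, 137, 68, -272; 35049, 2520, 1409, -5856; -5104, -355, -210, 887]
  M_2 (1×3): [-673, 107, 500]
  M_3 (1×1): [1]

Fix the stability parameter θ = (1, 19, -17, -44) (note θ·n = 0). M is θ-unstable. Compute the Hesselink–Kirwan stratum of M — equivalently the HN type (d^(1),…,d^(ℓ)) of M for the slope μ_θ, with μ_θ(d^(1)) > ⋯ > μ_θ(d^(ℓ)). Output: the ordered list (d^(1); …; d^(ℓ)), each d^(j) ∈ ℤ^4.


Interval decomposition of M: I[1,1], I[1,2]^2, I[1,4].
HN type (ℓ=3): μ^(1)=19; μ^(2)=1; μ^(3)=-41/4

((0, 2, 0, 0); (3, 0, 0, 0); (1, 1, 1, 1))


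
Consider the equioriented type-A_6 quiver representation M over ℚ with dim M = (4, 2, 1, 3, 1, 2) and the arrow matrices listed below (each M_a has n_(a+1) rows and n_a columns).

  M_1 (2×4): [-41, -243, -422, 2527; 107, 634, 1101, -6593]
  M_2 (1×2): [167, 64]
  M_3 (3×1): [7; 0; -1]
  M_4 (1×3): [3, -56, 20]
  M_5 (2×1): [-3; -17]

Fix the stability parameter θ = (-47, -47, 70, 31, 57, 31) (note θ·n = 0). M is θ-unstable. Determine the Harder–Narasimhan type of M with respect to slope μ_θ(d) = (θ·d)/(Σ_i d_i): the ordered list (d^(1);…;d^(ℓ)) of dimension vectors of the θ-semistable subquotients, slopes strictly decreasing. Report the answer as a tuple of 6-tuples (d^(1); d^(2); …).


Barcode: M ≅ I[1,1]^2, I[1,2], I[1,6], I[4,4]^2, I[6,6]. HN layers by μ_θ (3 steps, strictly decreasing):
  μ^(1)=189/4; μ^(2)=31; μ^(3)=-47

((0, 0, 1, 1, 1, 1); (0, 0, 0, 2, 0, 1); (4, 2, 0, 0, 0, 0))


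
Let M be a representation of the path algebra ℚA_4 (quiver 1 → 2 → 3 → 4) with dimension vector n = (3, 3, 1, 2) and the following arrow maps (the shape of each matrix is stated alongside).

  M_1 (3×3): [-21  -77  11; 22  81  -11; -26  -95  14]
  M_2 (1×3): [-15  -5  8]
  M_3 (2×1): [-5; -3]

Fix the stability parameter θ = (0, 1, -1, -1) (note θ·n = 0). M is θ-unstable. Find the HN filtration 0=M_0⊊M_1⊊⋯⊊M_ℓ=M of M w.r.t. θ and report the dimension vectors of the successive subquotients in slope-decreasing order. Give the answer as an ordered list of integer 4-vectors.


Barcode: M ≅ I[1,2]^2, I[1,4], I[4,4]. HN layers by μ_θ (4 steps, strictly decreasing):
  μ^(1)=1; μ^(2)=0; μ^(3)=-1/4; μ^(4)=-1

((0, 2, 0, 0); (2, 0, 0, 0); (1, 1, 1, 1); (0, 0, 0, 1))


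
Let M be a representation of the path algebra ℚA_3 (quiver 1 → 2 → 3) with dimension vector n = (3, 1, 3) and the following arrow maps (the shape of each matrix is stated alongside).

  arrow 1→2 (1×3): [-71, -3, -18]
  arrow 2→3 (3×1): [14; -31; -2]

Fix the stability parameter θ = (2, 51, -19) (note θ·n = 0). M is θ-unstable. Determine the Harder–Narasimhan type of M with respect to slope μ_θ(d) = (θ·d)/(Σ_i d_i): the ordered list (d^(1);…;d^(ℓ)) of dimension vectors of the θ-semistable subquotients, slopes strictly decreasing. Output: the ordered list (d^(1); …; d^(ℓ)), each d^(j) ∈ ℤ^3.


Barcode: M ≅ I[1,1]^2, I[1,3], I[3,3]^2. HN layers by μ_θ (3 steps, strictly decreasing):
  μ^(1)=16; μ^(2)=2; μ^(3)=-19

((0, 1, 1); (3, 0, 0); (0, 0, 2))


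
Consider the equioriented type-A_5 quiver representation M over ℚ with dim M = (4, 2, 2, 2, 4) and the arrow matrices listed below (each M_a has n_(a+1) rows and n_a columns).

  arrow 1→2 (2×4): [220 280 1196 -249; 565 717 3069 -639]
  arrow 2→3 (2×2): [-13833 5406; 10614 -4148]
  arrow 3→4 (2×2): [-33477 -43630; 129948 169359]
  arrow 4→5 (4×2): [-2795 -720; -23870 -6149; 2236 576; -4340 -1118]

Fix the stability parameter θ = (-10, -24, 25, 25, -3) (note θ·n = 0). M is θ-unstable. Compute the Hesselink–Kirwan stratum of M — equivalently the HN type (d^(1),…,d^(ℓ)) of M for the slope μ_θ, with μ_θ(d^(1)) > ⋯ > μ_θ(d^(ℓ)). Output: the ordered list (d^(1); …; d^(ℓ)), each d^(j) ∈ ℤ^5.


Interval decomposition of M: I[1,1]^2, I[1,2], I[1,5], I[3,5], I[5,5]^2.
HN type (ℓ=4): μ^(1)=47/3; μ^(2)=-3; μ^(3)=-10; μ^(4)=-17

((0, 0, 2, 2, 2); (0, 0, 0, 0, 2); (2, 0, 0, 0, 0); (2, 2, 0, 0, 0))


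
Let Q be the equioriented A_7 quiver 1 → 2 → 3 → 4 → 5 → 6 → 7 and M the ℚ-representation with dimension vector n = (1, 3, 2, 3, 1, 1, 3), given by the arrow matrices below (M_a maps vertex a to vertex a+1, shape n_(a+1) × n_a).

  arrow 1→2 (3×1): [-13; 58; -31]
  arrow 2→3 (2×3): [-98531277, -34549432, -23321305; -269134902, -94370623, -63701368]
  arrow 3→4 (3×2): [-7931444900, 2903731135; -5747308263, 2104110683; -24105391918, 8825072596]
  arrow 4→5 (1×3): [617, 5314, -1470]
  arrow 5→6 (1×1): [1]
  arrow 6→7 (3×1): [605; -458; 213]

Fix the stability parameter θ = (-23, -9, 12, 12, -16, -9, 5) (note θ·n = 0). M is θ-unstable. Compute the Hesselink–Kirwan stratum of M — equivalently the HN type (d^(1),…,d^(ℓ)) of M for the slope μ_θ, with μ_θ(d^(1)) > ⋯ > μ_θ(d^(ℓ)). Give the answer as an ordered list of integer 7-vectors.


Interval decomposition of M: I[1,2], I[2,4], I[2,7], I[4,4], I[7,7]^2.
HN type (ℓ=5): μ^(1)=12; μ^(2)=5; μ^(3)=-1/4; μ^(4)=-9; μ^(5)=-23

((0, 0, 1, 2, 0, 0, 0); (0, 0, 0, 0, 0, 0, 3); (0, 0, 1, 1, 1, 1, 0); (0, 3, 0, 0, 0, 0, 0); (1, 0, 0, 0, 0, 0, 0))


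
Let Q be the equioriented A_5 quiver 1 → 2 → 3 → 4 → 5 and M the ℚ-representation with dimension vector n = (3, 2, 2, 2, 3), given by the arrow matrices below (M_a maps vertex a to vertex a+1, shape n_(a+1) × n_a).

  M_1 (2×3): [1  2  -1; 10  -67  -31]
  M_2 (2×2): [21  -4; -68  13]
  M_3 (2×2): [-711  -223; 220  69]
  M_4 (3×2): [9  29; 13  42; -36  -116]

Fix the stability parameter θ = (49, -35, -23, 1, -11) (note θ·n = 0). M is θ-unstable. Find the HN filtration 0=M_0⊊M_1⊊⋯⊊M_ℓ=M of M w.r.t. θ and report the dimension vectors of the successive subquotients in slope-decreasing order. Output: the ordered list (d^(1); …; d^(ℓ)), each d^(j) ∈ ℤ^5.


Via rank(M_{q-1}∘⋯∘M_p): M ≅ I[1,1], I[1,5]^2, I[5,5].
μ_θ-semistable layers: μ^(1)=49; μ^(2)=-19/5; μ^(3)=-11

((1, 0, 0, 0, 0); (2, 2, 2, 2, 2); (0, 0, 0, 0, 1))


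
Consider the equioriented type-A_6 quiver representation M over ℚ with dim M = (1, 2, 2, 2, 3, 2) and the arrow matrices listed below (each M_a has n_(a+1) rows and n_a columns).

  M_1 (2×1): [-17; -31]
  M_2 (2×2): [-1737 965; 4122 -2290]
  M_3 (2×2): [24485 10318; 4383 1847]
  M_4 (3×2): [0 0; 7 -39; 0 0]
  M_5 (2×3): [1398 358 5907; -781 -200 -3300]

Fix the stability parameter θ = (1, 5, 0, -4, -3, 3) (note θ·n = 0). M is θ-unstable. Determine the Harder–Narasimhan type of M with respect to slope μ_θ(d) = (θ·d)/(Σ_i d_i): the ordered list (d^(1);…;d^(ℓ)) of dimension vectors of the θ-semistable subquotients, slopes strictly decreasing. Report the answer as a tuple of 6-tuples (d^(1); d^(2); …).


Via rank(M_{q-1}∘⋯∘M_p): M ≅ I[1,4], I[2,2], I[3,6], I[5,5], I[5,6].
μ_θ-semistable layers: μ^(1)=5; μ^(2)=3; μ^(3)=1/2; μ^(4)=-7/3; μ^(5)=-3

((0, 1, 0, 0, 0, 0); (0, 0, 0, 0, 0, 2); (1, 1, 1, 1, 0, 0); (0, 0, 1, 1, 1, 0); (0, 0, 0, 0, 2, 0))


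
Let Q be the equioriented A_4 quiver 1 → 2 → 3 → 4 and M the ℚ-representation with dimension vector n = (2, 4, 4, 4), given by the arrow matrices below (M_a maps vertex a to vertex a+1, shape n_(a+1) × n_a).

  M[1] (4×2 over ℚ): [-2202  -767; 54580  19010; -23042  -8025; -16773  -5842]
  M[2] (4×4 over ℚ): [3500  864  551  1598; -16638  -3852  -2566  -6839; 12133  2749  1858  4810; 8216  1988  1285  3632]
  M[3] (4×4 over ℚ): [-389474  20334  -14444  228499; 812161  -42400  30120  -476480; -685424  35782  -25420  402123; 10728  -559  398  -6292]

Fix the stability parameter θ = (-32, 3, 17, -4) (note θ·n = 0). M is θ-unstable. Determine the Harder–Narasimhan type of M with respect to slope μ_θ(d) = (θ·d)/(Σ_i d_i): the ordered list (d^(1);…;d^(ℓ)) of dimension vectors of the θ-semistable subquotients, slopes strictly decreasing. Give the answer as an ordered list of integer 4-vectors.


Interval decomposition of M: I[1,4]^2, I[2,3], I[2,4], I[4,4].
HN type (ℓ=5): μ^(1)=17; μ^(2)=13/2; μ^(3)=3; μ^(4)=-4; μ^(5)=-32

((0, 0, 1, 0); (0, 0, 3, 3); (0, 4, 0, 0); (0, 0, 0, 1); (2, 0, 0, 0))


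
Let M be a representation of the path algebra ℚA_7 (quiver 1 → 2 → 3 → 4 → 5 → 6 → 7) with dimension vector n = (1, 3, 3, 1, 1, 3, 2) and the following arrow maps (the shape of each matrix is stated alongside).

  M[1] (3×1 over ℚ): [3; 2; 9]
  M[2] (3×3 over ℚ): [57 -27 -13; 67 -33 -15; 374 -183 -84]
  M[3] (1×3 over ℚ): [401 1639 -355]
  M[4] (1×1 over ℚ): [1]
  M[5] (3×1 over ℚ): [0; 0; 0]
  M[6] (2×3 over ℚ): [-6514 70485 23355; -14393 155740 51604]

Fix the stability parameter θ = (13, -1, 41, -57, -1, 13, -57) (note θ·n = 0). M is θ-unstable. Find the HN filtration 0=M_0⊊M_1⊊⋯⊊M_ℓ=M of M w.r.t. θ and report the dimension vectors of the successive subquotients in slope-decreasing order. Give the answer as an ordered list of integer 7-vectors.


Barcode: M ≅ I[1,2], I[2,3], I[2,5], I[3,3], I[6,6], I[6,7]^2. HN layers by μ_θ (6 steps, strictly decreasing):
  μ^(1)=41; μ^(2)=13; μ^(3)=6; μ^(4)=-1; μ^(5)=-17/3; μ^(6)=-22

((0, 0, 2, 0, 0, 0, 0); (0, 0, 0, 0, 0, 1, 0); (1, 1, 0, 0, 0, 0, 0); (0, 1, 0, 0, 1, 0, 0); (0, 1, 1, 1, 0, 0, 0); (0, 0, 0, 0, 0, 2, 2))


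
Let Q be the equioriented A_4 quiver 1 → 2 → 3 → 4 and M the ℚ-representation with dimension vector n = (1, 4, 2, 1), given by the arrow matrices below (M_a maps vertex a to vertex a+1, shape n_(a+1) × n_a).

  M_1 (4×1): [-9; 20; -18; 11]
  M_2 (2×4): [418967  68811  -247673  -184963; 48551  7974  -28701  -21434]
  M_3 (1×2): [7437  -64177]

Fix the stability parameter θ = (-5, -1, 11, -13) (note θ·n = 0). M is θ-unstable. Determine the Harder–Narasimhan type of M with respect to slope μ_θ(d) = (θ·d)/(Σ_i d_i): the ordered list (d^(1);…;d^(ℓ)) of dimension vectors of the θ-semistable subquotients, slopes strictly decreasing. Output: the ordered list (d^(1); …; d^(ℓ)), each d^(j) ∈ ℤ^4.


Via rank(M_{q-1}∘⋯∘M_p): M ≅ I[1,4], I[2,2]^2, I[2,3].
μ_θ-semistable layers: μ^(1)=11; μ^(2)=-1; μ^(3)=-5

((0, 0, 1, 0); (0, 4, 1, 1); (1, 0, 0, 0))


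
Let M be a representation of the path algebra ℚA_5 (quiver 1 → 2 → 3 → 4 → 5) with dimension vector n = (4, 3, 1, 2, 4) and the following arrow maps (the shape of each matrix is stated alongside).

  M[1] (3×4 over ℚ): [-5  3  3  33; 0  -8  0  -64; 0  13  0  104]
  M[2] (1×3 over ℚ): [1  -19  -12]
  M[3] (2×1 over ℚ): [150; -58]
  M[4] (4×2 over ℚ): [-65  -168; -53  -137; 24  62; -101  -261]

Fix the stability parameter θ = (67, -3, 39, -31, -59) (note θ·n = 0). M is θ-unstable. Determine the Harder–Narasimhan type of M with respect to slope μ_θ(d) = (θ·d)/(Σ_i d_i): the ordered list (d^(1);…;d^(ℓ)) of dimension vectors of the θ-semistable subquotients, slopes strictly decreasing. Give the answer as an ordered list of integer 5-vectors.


Via rank(M_{q-1}∘⋯∘M_p): M ≅ I[1,1]^2, I[1,2], I[1,5], I[2,2], I[4,5], I[5,5]^2.
μ_θ-semistable layers: μ^(1)=67; μ^(2)=32; μ^(3)=13/5; μ^(4)=-3; μ^(5)=-45; μ^(6)=-59

((2, 0, 0, 0, 0); (1, 1, 0, 0, 0); (1, 1, 1, 1, 1); (0, 1, 0, 0, 0); (0, 0, 0, 1, 1); (0, 0, 0, 0, 2))


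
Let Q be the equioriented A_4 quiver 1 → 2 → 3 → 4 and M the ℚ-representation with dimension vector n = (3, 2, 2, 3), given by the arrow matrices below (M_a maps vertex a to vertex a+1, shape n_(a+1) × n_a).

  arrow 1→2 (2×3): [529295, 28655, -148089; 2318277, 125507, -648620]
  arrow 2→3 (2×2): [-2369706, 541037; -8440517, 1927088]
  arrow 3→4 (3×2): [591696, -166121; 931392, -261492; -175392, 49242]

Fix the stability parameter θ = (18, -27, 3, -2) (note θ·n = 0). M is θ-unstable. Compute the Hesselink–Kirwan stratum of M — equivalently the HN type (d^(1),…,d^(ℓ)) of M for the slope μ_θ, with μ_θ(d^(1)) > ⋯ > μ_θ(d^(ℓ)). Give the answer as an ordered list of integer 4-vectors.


Barcode: M ≅ I[1,1], I[1,3], I[1,4], I[4,4]^2. HN layers by μ_θ (5 steps, strictly decreasing):
  μ^(1)=18; μ^(2)=3; μ^(3)=1/2; μ^(4)=-2; μ^(5)=-9/2

((1, 0, 0, 0); (0, 0, 1, 0); (0, 0, 1, 1); (0, 0, 0, 2); (2, 2, 0, 0))


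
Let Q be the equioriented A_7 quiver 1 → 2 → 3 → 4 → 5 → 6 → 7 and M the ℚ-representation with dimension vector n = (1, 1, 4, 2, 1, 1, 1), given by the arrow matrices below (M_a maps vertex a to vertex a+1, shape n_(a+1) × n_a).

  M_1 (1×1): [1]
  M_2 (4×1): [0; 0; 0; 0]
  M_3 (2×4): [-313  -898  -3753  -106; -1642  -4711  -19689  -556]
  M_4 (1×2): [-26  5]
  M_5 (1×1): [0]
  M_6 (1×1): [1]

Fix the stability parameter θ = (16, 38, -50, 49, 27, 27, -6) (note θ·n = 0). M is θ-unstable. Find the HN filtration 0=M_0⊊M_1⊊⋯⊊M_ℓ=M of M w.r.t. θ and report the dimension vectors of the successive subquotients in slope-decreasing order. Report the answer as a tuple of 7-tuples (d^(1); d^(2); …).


Via rank(M_{q-1}∘⋯∘M_p): M ≅ I[1,2], I[3,3]^2, I[3,4], I[3,5], I[6,7].
μ_θ-semistable layers: μ^(1)=49; μ^(2)=38; μ^(3)=16; μ^(4)=21/2; μ^(5)=-50

((0, 0, 0, 1, 0, 0, 0); (0, 1, 0, 1, 1, 0, 0); (1, 0, 0, 0, 0, 0, 0); (0, 0, 0, 0, 0, 1, 1); (0, 0, 4, 0, 0, 0, 0))


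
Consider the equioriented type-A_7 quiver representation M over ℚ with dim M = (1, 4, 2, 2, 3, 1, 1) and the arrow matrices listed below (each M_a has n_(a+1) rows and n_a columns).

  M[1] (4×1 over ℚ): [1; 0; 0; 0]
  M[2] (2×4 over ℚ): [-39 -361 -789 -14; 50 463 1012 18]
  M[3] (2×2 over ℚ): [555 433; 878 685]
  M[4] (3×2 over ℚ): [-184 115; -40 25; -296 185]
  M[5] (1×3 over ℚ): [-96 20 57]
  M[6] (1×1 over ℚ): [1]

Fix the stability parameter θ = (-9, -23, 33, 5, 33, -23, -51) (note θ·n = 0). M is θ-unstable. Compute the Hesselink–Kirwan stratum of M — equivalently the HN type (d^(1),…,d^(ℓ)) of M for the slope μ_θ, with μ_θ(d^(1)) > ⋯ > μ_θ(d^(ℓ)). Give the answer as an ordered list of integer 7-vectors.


Via rank(M_{q-1}∘⋯∘M_p): M ≅ I[1,4], I[2,2]^2, I[2,7], I[5,5]^2.
μ_θ-semistable layers: μ^(1)=33; μ^(2)=19; μ^(3)=-3/5; μ^(4)=-16; μ^(5)=-23

((0, 0, 0, 0, 2, 0, 0); (0, 0, 1, 1, 0, 0, 0); (0, 0, 1, 1, 1, 1, 1); (1, 1, 0, 0, 0, 0, 0); (0, 3, 0, 0, 0, 0, 0))


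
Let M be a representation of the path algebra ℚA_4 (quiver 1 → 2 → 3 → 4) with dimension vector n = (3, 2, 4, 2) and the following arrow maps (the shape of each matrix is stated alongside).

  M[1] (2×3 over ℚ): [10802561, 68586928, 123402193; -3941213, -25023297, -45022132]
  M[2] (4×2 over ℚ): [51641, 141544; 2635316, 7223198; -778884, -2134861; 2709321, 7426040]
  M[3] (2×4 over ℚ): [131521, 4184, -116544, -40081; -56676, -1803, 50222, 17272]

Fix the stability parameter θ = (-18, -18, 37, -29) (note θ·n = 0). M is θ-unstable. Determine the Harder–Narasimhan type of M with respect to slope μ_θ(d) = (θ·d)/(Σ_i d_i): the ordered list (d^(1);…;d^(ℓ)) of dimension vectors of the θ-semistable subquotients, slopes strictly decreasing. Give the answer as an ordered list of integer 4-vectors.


Barcode: M ≅ I[1,1], I[1,3]^2, I[3,4]^2. HN layers by μ_θ (3 steps, strictly decreasing):
  μ^(1)=37; μ^(2)=4; μ^(3)=-18

((0, 0, 2, 0); (0, 0, 2, 2); (3, 2, 0, 0))


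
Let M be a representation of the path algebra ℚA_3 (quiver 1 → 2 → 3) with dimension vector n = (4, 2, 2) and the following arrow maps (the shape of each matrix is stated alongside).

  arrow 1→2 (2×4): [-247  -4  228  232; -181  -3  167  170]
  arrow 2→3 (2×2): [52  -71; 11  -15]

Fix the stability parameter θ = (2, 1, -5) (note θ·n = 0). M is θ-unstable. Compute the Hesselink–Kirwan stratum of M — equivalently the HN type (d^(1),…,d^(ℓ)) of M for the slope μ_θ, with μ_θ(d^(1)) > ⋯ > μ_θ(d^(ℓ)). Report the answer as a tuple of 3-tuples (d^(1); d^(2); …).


Barcode: M ≅ I[1,1]^2, I[1,3]^2. HN layers by μ_θ (2 steps, strictly decreasing):
  μ^(1)=2; μ^(2)=-2/3

((2, 0, 0); (2, 2, 2))


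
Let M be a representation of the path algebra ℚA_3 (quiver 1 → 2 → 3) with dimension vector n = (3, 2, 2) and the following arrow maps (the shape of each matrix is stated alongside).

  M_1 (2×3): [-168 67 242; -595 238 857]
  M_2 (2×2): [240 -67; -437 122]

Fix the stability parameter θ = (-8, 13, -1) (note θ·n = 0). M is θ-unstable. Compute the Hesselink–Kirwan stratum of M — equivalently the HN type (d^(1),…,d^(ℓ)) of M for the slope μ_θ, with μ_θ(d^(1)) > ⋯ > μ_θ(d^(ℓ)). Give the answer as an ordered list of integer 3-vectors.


Barcode: M ≅ I[1,1], I[1,3]^2. HN layers by μ_θ (2 steps, strictly decreasing):
  μ^(1)=6; μ^(2)=-8

((0, 2, 2); (3, 0, 0))


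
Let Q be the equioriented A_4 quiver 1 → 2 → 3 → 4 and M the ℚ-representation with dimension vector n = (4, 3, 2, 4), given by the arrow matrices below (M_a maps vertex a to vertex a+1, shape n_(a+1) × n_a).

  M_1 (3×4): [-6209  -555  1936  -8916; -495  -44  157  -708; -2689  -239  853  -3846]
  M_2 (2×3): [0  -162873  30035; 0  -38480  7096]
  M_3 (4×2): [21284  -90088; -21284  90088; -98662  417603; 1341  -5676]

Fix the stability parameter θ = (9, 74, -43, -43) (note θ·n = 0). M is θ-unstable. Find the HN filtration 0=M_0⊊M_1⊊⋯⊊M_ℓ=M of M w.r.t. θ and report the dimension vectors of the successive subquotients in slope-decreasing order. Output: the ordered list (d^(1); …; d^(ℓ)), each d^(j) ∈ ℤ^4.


Interval decomposition of M: I[1,1], I[1,2], I[1,4]^2, I[4,4]^2.
HN type (ℓ=4): μ^(1)=74; μ^(2)=9; μ^(3)=-3/4; μ^(4)=-43

((0, 1, 0, 0); (2, 0, 0, 0); (2, 2, 2, 2); (0, 0, 0, 2))


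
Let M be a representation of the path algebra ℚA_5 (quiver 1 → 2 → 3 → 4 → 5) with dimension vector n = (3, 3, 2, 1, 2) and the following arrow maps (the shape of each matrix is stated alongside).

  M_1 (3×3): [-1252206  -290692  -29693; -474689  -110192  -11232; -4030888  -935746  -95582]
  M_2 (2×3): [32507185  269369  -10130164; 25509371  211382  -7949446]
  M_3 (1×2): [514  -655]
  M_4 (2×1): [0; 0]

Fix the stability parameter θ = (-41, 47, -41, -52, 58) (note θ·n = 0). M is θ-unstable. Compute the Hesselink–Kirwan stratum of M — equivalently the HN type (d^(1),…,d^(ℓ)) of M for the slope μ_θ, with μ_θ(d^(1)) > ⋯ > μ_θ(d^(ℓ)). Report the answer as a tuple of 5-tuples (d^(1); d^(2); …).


Interval decomposition of M: I[1,2], I[1,3], I[1,4], I[5,5]^2.
HN type (ℓ=5): μ^(1)=58; μ^(2)=47; μ^(3)=3; μ^(4)=-46/3; μ^(5)=-41

((0, 0, 0, 0, 2); (0, 1, 0, 0, 0); (0, 1, 1, 0, 0); (0, 1, 1, 1, 0); (3, 0, 0, 0, 0))


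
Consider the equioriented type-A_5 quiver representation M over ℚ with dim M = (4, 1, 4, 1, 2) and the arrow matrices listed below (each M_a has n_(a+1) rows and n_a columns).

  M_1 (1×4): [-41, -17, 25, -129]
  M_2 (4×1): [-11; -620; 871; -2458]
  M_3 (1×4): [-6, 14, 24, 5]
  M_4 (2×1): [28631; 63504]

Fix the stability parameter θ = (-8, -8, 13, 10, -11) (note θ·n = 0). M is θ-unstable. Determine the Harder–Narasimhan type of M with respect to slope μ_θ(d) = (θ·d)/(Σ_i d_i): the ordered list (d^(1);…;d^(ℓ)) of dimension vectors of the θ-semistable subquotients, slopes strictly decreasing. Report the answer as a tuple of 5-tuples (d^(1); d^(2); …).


Interval decomposition of M: I[1,1]^3, I[1,3], I[3,3]^2, I[3,5], I[5,5].
HN type (ℓ=4): μ^(1)=13; μ^(2)=4; μ^(3)=-8; μ^(4)=-11

((0, 0, 3, 0, 0); (0, 0, 1, 1, 1); (4, 1, 0, 0, 0); (0, 0, 0, 0, 1))


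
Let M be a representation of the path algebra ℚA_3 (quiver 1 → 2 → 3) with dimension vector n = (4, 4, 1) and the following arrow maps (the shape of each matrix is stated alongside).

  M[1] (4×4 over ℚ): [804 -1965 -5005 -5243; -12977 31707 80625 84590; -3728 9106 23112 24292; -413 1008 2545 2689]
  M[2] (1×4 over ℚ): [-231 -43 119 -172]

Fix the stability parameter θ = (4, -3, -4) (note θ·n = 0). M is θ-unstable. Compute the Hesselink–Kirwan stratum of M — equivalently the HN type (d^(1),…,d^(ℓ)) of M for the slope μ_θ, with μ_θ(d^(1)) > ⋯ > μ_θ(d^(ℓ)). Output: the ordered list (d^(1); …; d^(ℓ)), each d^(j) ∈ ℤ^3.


Interval decomposition of M: I[1,2]^3, I[1,3].
HN type (ℓ=2): μ^(1)=1/2; μ^(2)=-1

((3, 3, 0); (1, 1, 1))


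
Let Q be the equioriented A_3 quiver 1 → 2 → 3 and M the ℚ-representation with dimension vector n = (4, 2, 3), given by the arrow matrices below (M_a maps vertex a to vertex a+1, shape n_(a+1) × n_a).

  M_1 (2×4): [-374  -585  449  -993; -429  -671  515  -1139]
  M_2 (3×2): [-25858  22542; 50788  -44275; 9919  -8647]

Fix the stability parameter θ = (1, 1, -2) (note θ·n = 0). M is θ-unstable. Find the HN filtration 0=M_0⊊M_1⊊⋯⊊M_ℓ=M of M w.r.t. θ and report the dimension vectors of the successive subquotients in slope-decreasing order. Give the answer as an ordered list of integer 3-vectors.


Interval decomposition of M: I[1,1]^2, I[1,3]^2, I[3,3].
HN type (ℓ=3): μ^(1)=1; μ^(2)=0; μ^(3)=-2

((2, 0, 0); (2, 2, 2); (0, 0, 1))


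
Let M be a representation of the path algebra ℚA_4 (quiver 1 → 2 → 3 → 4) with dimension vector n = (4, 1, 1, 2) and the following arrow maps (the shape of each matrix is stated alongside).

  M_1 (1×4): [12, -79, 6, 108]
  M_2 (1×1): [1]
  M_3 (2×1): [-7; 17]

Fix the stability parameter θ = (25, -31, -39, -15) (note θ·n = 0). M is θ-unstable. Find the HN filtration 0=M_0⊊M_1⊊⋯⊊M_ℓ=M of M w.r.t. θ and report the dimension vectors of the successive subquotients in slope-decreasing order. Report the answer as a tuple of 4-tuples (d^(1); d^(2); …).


Barcode: M ≅ I[1,1]^3, I[1,4], I[4,4]. HN layers by μ_θ (2 steps, strictly decreasing):
  μ^(1)=25; μ^(2)=-15

((3, 0, 0, 0); (1, 1, 1, 2))


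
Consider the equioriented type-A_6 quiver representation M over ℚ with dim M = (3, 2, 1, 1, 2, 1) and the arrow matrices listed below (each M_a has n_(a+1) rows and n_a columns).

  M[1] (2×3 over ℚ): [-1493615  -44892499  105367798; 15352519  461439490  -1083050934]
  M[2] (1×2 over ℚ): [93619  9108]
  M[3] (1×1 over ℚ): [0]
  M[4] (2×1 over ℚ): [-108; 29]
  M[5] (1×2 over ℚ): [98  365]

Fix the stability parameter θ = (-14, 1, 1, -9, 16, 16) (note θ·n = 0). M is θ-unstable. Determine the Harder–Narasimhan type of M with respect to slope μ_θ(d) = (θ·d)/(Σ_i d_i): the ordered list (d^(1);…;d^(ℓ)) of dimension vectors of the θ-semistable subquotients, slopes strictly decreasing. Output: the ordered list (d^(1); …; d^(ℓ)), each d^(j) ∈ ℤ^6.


Barcode: M ≅ I[1,1], I[1,2], I[1,3], I[4,6], I[5,5]. HN layers by μ_θ (4 steps, strictly decreasing):
  μ^(1)=16; μ^(2)=1; μ^(3)=-9; μ^(4)=-14

((0, 0, 0, 0, 2, 1); (0, 2, 1, 0, 0, 0); (0, 0, 0, 1, 0, 0); (3, 0, 0, 0, 0, 0))


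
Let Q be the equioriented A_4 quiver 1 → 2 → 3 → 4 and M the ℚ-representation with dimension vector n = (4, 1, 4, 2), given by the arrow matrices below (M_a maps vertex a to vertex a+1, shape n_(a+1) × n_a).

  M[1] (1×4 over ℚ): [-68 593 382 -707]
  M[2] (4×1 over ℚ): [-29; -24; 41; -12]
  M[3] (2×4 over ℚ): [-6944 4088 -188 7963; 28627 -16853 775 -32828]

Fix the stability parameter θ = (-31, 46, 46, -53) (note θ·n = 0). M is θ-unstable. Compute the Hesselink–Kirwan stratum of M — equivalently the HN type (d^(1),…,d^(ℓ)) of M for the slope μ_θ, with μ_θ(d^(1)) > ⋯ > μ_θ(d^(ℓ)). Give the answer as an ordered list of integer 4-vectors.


Interval decomposition of M: I[1,1]^3, I[1,3], I[3,3], I[3,4]^2.
HN type (ℓ=3): μ^(1)=46; μ^(2)=-7/2; μ^(3)=-31

((0, 1, 2, 0); (0, 0, 2, 2); (4, 0, 0, 0))


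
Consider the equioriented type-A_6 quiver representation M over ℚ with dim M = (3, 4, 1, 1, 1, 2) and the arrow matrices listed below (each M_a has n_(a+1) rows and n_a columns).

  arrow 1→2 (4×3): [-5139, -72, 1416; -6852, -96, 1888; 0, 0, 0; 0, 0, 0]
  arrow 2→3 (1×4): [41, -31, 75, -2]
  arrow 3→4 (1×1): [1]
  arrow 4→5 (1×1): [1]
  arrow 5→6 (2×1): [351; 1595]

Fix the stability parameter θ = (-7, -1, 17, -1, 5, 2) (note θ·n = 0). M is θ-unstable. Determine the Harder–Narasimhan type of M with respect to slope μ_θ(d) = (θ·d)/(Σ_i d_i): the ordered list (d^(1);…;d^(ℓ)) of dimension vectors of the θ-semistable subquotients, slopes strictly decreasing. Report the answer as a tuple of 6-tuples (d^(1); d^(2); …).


Barcode: M ≅ I[1,1]^2, I[1,6], I[2,2]^3, I[6,6]. HN layers by μ_θ (4 steps, strictly decreasing):
  μ^(1)=23/4; μ^(2)=2; μ^(3)=-1; μ^(4)=-7

((0, 0, 1, 1, 1, 1); (0, 0, 0, 0, 0, 1); (0, 4, 0, 0, 0, 0); (3, 0, 0, 0, 0, 0))


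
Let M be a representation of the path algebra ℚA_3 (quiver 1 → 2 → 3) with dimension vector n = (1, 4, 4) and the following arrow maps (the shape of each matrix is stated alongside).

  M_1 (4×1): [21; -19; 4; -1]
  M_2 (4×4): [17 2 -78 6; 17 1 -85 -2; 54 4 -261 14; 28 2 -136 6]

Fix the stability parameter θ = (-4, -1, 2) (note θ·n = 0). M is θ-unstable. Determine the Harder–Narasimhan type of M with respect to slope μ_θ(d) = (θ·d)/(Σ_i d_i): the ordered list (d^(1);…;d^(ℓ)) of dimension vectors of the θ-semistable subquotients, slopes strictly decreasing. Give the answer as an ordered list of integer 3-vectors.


Barcode: M ≅ I[1,3], I[2,3]^3. HN layers by μ_θ (3 steps, strictly decreasing):
  μ^(1)=2; μ^(2)=-1; μ^(3)=-4

((0, 0, 4); (0, 4, 0); (1, 0, 0))


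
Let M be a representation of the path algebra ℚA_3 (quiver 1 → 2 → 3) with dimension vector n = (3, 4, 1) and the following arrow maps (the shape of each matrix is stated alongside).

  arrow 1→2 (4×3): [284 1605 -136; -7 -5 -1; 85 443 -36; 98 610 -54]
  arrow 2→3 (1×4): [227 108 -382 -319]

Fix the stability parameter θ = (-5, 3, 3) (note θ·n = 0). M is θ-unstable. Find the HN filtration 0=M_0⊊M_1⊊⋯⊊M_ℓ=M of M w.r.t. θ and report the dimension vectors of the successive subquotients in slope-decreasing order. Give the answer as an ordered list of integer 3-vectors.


Barcode: M ≅ I[1,2]^2, I[1,3], I[2,2]. HN layers by μ_θ (2 steps, strictly decreasing):
  μ^(1)=3; μ^(2)=-5

((0, 4, 1); (3, 0, 0))


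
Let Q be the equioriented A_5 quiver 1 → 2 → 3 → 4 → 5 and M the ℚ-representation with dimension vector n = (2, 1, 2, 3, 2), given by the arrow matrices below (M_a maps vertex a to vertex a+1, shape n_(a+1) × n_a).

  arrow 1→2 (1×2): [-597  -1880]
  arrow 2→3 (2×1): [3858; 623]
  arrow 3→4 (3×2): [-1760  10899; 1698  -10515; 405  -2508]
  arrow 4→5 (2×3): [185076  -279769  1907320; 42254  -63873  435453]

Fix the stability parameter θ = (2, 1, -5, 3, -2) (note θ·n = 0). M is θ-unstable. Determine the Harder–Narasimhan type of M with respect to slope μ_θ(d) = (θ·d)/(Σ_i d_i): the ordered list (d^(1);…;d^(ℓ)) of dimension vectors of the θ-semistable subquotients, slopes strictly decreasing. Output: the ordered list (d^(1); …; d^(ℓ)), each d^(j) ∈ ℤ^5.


Interval decomposition of M: I[1,1], I[1,5], I[3,5], I[4,4].
HN type (ℓ=5): μ^(1)=3; μ^(2)=2; μ^(3)=1/2; μ^(4)=-2/3; μ^(5)=-5

((0, 0, 0, 1, 0); (1, 0, 0, 0, 0); (0, 0, 0, 2, 2); (1, 1, 1, 0, 0); (0, 0, 1, 0, 0))


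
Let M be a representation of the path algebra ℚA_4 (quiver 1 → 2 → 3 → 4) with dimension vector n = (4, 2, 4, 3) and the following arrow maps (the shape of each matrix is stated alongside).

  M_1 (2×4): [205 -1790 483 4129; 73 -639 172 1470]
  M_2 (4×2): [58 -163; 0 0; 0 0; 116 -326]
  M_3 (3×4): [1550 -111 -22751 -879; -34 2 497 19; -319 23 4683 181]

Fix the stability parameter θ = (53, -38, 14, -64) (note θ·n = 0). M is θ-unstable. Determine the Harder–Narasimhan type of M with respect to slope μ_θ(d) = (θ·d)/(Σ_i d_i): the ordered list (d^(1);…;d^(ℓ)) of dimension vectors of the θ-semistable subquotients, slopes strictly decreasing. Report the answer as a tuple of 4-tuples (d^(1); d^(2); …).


Interval decomposition of M: I[1,1]^2, I[1,2], I[1,4], I[3,3], I[3,4]^2.
HN type (ℓ=5): μ^(1)=53; μ^(2)=14; μ^(3)=15/2; μ^(4)=-35/4; μ^(5)=-25

((2, 0, 0, 0); (0, 0, 1, 0); (1, 1, 0, 0); (1, 1, 1, 1); (0, 0, 2, 2))


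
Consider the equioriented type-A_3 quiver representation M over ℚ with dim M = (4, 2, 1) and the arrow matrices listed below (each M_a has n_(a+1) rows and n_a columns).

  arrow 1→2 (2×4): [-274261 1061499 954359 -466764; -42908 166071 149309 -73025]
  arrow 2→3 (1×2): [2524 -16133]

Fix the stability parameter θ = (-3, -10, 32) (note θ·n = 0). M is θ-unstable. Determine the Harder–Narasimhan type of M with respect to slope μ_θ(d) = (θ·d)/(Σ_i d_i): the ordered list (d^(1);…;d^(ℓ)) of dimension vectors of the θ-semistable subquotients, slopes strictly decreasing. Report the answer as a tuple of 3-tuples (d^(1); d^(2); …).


Via rank(M_{q-1}∘⋯∘M_p): M ≅ I[1,1]^2, I[1,2], I[1,3].
μ_θ-semistable layers: μ^(1)=32; μ^(2)=-3; μ^(3)=-13/2

((0, 0, 1); (2, 0, 0); (2, 2, 0))


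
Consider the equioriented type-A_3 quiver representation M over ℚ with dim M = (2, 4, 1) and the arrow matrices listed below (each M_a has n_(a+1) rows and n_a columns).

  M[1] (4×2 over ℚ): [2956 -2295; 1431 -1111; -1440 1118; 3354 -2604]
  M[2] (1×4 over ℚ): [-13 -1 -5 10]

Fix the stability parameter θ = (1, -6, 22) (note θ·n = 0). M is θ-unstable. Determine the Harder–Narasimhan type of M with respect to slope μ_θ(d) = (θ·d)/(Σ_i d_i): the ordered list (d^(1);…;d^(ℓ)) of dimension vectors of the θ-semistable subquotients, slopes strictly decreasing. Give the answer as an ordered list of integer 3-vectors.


Barcode: M ≅ I[1,2], I[1,3], I[2,2]^2. HN layers by μ_θ (3 steps, strictly decreasing):
  μ^(1)=22; μ^(2)=-5/2; μ^(3)=-6

((0, 0, 1); (2, 2, 0); (0, 2, 0))


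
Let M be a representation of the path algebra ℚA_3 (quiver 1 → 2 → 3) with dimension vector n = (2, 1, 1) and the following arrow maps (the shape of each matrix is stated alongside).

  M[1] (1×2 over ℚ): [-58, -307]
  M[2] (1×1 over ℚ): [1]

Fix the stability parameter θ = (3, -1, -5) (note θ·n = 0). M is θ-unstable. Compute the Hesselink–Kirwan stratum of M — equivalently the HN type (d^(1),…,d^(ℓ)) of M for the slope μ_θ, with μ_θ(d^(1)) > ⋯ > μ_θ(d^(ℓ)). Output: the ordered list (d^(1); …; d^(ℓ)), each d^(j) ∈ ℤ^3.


Interval decomposition of M: I[1,1], I[1,3].
HN type (ℓ=2): μ^(1)=3; μ^(2)=-1

((1, 0, 0); (1, 1, 1))


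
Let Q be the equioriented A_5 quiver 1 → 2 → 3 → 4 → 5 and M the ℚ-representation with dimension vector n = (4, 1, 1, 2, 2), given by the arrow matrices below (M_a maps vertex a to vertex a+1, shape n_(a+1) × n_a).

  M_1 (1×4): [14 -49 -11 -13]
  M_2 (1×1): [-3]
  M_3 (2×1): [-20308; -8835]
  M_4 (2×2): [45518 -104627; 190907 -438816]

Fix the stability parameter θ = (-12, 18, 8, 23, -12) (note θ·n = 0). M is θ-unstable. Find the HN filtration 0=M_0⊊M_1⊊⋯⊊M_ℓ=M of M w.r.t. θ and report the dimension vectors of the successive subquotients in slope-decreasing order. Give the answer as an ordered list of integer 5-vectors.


Via rank(M_{q-1}∘⋯∘M_p): M ≅ I[1,1]^3, I[1,5], I[4,5].
μ_θ-semistable layers: μ^(1)=37/4; μ^(2)=11/2; μ^(3)=-12

((0, 1, 1, 1, 1); (0, 0, 0, 1, 1); (4, 0, 0, 0, 0))


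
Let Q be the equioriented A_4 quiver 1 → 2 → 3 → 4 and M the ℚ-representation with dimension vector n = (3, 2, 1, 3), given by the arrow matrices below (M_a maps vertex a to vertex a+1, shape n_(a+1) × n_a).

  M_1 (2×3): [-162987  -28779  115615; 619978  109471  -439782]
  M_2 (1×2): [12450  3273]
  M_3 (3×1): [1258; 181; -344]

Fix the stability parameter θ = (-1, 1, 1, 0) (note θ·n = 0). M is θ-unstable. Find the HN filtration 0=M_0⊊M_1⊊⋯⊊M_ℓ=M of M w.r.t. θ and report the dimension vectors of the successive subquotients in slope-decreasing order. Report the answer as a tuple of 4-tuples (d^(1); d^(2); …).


Via rank(M_{q-1}∘⋯∘M_p): M ≅ I[1,1], I[1,2], I[1,4], I[4,4]^2.
μ_θ-semistable layers: μ^(1)=1; μ^(2)=2/3; μ^(3)=0; μ^(4)=-1

((0, 1, 0, 0); (0, 1, 1, 1); (0, 0, 0, 2); (3, 0, 0, 0))


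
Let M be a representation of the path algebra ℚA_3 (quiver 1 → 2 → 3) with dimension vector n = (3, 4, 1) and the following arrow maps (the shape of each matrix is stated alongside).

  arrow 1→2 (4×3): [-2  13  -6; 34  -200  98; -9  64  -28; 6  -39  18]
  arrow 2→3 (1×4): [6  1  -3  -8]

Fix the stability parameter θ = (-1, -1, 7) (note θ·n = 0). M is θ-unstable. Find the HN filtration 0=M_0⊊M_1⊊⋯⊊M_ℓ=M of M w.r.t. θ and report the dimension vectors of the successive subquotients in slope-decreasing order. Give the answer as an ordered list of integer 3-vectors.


Interval decomposition of M: I[1,2]^2, I[1,3], I[2,2].
HN type (ℓ=2): μ^(1)=7; μ^(2)=-1

((0, 0, 1); (3, 4, 0))


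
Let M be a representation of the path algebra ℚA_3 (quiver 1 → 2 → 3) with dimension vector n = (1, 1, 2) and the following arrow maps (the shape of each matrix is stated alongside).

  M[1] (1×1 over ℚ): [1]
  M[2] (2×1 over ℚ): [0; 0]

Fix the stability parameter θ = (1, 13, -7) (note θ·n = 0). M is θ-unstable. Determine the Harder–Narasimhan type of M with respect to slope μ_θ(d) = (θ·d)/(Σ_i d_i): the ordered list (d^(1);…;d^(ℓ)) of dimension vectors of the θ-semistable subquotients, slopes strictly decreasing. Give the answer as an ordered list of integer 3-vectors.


Interval decomposition of M: I[1,2], I[3,3]^2.
HN type (ℓ=3): μ^(1)=13; μ^(2)=1; μ^(3)=-7

((0, 1, 0); (1, 0, 0); (0, 0, 2))


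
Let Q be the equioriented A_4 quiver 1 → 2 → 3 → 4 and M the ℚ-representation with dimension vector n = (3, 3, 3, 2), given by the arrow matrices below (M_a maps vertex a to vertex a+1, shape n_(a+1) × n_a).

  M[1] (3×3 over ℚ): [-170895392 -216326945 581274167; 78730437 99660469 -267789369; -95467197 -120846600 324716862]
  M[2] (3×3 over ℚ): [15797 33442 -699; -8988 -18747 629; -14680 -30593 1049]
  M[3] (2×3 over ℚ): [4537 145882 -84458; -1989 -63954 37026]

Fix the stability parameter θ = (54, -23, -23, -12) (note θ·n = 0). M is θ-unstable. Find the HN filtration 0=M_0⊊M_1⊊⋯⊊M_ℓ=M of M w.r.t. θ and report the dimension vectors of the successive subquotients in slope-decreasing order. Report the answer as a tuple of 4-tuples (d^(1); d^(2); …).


Barcode: M ≅ I[1,1], I[1,3], I[1,4], I[2,3], I[4,4]. HN layers by μ_θ (5 steps, strictly decreasing):
  μ^(1)=54; μ^(2)=8/3; μ^(3)=-1; μ^(4)=-12; μ^(5)=-23

((1, 0, 0, 0); (1, 1, 1, 0); (1, 1, 1, 1); (0, 0, 0, 1); (0, 1, 1, 0))


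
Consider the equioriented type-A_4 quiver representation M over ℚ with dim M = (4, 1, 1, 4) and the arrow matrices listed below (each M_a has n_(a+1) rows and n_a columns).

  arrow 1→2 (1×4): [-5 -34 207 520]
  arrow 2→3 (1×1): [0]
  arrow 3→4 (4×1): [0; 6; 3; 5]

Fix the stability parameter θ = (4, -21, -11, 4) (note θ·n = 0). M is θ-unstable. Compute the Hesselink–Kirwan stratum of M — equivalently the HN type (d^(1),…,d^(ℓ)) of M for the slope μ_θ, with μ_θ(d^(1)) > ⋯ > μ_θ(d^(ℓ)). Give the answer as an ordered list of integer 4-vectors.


Interval decomposition of M: I[1,1]^3, I[1,2], I[3,4], I[4,4]^3.
HN type (ℓ=3): μ^(1)=4; μ^(2)=-17/2; μ^(3)=-11

((3, 0, 0, 4); (1, 1, 0, 0); (0, 0, 1, 0))


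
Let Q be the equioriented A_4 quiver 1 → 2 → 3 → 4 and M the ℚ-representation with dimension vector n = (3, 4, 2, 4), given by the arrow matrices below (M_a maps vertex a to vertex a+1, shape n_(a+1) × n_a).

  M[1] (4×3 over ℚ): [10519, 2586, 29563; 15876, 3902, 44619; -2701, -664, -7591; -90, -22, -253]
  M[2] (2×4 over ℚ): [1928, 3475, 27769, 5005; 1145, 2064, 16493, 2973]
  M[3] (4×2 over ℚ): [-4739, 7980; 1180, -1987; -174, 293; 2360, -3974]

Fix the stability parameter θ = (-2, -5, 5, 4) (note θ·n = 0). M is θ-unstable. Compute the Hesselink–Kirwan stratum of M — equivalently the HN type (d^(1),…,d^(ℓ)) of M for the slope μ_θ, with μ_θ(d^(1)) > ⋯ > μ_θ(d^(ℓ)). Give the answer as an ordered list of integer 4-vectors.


Interval decomposition of M: I[1,2], I[1,4]^2, I[2,2], I[4,4]^2.
HN type (ℓ=4): μ^(1)=9/2; μ^(2)=4; μ^(3)=-7/2; μ^(4)=-5

((0, 0, 2, 2); (0, 0, 0, 2); (3, 3, 0, 0); (0, 1, 0, 0))


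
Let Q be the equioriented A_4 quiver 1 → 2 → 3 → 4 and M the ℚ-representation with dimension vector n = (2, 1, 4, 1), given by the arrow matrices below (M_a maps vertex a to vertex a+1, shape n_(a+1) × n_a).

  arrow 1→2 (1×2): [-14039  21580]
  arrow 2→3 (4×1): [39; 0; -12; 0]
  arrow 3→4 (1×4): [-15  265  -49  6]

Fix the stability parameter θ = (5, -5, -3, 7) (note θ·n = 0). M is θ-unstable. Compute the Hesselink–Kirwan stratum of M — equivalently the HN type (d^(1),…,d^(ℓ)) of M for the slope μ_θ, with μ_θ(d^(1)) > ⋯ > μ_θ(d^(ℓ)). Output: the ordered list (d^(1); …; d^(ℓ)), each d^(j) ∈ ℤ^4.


Interval decomposition of M: I[1,1], I[1,4], I[3,3]^3.
HN type (ℓ=4): μ^(1)=7; μ^(2)=5; μ^(3)=-1; μ^(4)=-3

((0, 0, 0, 1); (1, 0, 0, 0); (1, 1, 1, 0); (0, 0, 3, 0))


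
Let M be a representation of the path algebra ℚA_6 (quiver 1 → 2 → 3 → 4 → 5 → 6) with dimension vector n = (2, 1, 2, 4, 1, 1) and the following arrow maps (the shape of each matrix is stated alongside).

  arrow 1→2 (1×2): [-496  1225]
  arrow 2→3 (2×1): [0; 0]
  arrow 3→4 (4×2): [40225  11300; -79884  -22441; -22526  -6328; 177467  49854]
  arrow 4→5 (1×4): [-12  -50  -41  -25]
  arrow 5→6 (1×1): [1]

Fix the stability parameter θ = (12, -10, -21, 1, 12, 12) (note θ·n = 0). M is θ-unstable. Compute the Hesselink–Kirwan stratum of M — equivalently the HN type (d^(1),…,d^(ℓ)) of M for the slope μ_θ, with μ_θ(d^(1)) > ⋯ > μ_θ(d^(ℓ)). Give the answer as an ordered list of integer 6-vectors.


Barcode: M ≅ I[1,1], I[1,2], I[3,4], I[3,6], I[4,4]^2. HN layers by μ_θ (3 steps, strictly decreasing):
  μ^(1)=12; μ^(2)=1; μ^(3)=-21

((1, 0, 0, 0, 1, 1); (1, 1, 0, 4, 0, 0); (0, 0, 2, 0, 0, 0))


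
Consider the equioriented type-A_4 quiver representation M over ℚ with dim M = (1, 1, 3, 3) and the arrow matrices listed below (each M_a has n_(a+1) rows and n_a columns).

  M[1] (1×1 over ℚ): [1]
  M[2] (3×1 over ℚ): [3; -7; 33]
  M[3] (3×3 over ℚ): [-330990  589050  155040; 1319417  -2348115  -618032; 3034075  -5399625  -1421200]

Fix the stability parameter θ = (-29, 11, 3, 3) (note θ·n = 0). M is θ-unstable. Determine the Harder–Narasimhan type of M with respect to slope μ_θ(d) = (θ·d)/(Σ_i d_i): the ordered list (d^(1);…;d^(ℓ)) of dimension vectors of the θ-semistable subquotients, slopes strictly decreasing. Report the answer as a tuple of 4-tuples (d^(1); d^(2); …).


Interval decomposition of M: I[1,3], I[3,3], I[3,4], I[4,4]^2.
HN type (ℓ=3): μ^(1)=7; μ^(2)=3; μ^(3)=-29

((0, 1, 1, 0); (0, 0, 2, 3); (1, 0, 0, 0))


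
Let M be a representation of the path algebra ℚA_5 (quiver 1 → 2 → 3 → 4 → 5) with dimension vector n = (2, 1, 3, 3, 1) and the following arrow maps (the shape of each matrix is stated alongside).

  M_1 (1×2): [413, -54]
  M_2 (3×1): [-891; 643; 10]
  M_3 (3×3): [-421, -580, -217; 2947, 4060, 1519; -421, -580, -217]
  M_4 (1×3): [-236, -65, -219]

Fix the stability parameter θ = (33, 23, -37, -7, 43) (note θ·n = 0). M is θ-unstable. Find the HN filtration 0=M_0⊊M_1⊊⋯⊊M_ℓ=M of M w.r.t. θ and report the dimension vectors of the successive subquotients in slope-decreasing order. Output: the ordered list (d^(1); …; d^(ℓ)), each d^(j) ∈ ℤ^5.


Barcode: M ≅ I[1,1], I[1,4], I[3,3]^2, I[4,4], I[4,5]. HN layers by μ_θ (5 steps, strictly decreasing):
  μ^(1)=43; μ^(2)=33; μ^(3)=3; μ^(4)=-7; μ^(5)=-37

((0, 0, 0, 0, 1); (1, 0, 0, 0, 0); (1, 1, 1, 1, 0); (0, 0, 0, 2, 0); (0, 0, 2, 0, 0))
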